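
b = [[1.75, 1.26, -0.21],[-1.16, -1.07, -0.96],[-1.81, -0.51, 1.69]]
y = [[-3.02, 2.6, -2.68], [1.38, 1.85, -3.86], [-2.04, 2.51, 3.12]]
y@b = [[-3.45, -5.22, -6.39], [7.26, 1.73, -8.59], [-12.13, -6.85, 3.29]]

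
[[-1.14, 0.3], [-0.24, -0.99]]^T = [[-1.14,-0.24], [0.30,-0.99]]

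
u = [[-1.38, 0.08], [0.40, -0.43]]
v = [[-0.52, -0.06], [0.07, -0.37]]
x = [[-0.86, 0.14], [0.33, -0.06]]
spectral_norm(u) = 1.45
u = x + v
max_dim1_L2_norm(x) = 0.87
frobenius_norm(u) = 1.50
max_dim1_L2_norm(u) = 1.38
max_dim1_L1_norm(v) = 0.58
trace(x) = -0.92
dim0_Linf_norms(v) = [0.52, 0.37]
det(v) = 0.20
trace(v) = -0.89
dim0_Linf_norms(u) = [1.38, 0.43]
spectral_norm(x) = 0.93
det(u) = 0.56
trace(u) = -1.81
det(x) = 0.01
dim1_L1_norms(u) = [1.46, 0.83]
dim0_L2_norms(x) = [0.92, 0.15]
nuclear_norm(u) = 1.84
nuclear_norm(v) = 0.90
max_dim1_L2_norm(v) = 0.52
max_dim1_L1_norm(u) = 1.46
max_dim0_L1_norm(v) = 0.59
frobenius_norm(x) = 0.93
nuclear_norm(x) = 0.94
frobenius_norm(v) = 0.64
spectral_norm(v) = 0.52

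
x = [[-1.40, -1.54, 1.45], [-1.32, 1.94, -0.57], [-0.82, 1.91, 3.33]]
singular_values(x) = [4.1, 2.85, 1.66]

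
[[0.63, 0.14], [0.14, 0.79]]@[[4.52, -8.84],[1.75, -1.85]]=[[3.09,-5.83], [2.02,-2.70]]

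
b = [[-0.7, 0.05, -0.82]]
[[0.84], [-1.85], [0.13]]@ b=[[-0.59,0.04,-0.69], [1.3,-0.09,1.52], [-0.09,0.01,-0.11]]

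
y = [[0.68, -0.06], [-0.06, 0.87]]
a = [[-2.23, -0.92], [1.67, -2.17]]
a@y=[[-1.46, -0.67], [1.27, -1.99]]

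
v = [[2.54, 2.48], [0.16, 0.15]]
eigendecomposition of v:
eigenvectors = [[1.00, -0.7], [0.06, 0.72]]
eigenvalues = [2.7, -0.01]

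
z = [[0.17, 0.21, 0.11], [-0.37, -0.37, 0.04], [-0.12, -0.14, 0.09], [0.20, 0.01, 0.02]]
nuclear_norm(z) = 0.92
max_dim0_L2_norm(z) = 0.47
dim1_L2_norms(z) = [0.29, 0.52, 0.21, 0.2]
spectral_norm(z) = 0.63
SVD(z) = [[-0.42, 0.67, 0.47],[0.83, 0.24, -0.03],[0.29, 0.60, 0.03],[-0.24, 0.37, -0.88]] @ diag([0.6341624802919851, 0.14966580572367422, 0.1361546737611357]) @ [[-0.72, -0.69, 0.01], [0.19, -0.18, 0.97], [-0.66, 0.70, 0.26]]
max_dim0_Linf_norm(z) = 0.37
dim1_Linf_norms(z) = [0.21, 0.37, 0.14, 0.2]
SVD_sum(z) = [[0.19, 0.18, -0.0], [-0.38, -0.36, 0.01], [-0.13, -0.13, 0.00], [0.11, 0.1, -0.00]] + [[0.02, -0.02, 0.10], [0.01, -0.01, 0.03], [0.02, -0.02, 0.09], [0.01, -0.01, 0.05]] + [[-0.04,  0.04,  0.02], [0.0,  -0.00,  -0.0], [-0.00,  0.00,  0.00], [0.08,  -0.08,  -0.03]]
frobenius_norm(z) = 0.67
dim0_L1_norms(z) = [0.86, 0.73, 0.26]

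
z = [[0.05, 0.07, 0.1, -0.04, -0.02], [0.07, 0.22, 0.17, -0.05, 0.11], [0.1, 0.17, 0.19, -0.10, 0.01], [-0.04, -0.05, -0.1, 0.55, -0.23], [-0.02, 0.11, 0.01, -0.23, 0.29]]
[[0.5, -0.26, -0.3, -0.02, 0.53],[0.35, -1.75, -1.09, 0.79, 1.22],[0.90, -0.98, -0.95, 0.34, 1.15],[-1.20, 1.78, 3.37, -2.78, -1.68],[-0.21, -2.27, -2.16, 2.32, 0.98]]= z@ [[1.15, 1.33, 1.11, -1.32, -3.74], [1.21, -7.43, -5.21, 2.91, 3.29], [1.52, 1.7, 2.15, -2.23, 3.85], [-3.29, 1.32, 5.73, -3.61, -2.39], [-3.77, -3.93, -0.93, 4.03, -0.15]]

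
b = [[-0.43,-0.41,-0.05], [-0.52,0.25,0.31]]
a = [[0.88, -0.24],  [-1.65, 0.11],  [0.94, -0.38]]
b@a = [[0.25, 0.08],[-0.58, 0.03]]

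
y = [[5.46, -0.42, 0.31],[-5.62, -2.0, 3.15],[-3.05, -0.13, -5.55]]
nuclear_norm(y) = 16.37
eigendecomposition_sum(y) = [[5.50, -0.30, 0.07],[-4.58, 0.25, -0.06],[-1.43, 0.08, -0.02]] + [[-0.18, -0.16, -0.19], [-3.22, -2.81, -3.38], [0.33, 0.29, 0.35]] + [[0.14,0.04,0.43], [2.18,0.56,6.59], [-1.95,-0.5,-5.88]]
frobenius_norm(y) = 10.76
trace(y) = -2.09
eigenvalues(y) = [5.73, -2.64, -5.18]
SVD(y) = [[-0.63, -0.07, 0.77], [0.69, -0.51, 0.51], [0.36, 0.85, 0.37]] @ diag([8.484500462388555, 6.456178855837984, 1.4296525749841726]) @ [[-0.99, -0.14, -0.00], [-0.02, 0.15, -0.99], [0.14, -0.98, -0.15]]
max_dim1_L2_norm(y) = 6.75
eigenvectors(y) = [[-0.75, 0.06, -0.05], [0.63, 0.99, -0.75], [0.2, -0.10, 0.67]]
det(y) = 78.31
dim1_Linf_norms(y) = [5.46, 5.62, 5.55]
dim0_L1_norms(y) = [14.13, 2.55, 9.01]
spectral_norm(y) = 8.48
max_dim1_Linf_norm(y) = 5.62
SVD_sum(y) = [[5.30, 0.73, 0.02], [-5.77, -0.79, -0.02], [-3.03, -0.42, -0.01]] + [[0.01, -0.07, 0.45], [0.05, -0.49, 3.28], [-0.09, 0.81, -5.46]] + [[0.15,-1.08,-0.16], [0.1,-0.72,-0.11], [0.07,-0.52,-0.08]]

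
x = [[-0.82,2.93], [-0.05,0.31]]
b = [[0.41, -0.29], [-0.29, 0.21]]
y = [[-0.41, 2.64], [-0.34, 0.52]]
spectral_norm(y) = 2.73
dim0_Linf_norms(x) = [0.82, 2.93]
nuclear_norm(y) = 2.98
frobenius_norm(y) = 2.74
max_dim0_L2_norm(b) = 0.5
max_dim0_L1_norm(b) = 0.7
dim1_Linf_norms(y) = [2.64, 0.52]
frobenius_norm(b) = 0.62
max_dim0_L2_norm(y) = 2.69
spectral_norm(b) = 0.62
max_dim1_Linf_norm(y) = 2.64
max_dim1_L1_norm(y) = 3.05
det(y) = 0.68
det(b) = 0.00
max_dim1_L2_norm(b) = 0.5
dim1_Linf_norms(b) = [0.41, 0.29]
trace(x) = -0.51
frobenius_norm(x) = 3.06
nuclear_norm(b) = 0.62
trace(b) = 0.62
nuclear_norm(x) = 3.09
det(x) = -0.11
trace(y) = 0.11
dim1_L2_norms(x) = [3.04, 0.31]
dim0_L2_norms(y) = [0.53, 2.69]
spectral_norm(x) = 3.06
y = x + b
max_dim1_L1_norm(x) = 3.75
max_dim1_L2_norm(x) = 3.04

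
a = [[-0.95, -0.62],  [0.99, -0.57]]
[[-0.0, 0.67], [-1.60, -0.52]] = a@[[-0.86, -0.61], [1.32, -0.15]]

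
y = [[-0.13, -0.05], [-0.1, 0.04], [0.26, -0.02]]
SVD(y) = [[-0.42, 0.81], [-0.33, -0.56], [0.85, 0.18]] @ diag([0.3075401229610951, 0.0664761067532877]) @ [[1.0,-0.03], [-0.03,-1.0]]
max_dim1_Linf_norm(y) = 0.26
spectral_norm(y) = 0.31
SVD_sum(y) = [[-0.13, 0.00],[-0.1, 0.00],[0.26, -0.01]] + [[-0.00, -0.05], [0.00, 0.04], [-0.00, -0.01]]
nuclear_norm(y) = 0.37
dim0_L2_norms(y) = [0.31, 0.07]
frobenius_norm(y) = 0.31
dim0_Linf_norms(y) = [0.26, 0.05]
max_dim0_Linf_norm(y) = 0.26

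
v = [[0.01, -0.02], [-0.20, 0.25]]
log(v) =[[-4.95+2.96j, (-0.28+0.23j)], [(-2.84+2.32j), -1.55+0.18j]]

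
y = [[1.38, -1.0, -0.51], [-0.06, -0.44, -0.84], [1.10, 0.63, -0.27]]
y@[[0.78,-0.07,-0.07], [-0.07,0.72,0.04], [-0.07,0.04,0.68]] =[[1.18, -0.84, -0.48], [0.04, -0.35, -0.58], [0.83, 0.37, -0.24]]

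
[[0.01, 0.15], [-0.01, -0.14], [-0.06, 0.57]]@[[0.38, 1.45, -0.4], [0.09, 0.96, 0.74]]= [[0.02,  0.16,  0.11], [-0.02,  -0.15,  -0.10], [0.03,  0.46,  0.45]]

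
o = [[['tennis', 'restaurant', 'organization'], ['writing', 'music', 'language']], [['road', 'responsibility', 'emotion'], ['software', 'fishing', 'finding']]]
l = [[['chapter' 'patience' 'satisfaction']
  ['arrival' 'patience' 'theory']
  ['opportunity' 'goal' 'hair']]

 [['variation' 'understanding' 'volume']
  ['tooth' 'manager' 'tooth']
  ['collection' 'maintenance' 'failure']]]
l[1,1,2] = 'tooth'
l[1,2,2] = 'failure'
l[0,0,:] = ['chapter', 'patience', 'satisfaction']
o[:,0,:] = [['tennis', 'restaurant', 'organization'], ['road', 'responsibility', 'emotion']]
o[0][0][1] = 'restaurant'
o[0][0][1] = 'restaurant'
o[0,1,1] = 'music'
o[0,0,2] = 'organization'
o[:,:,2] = [['organization', 'language'], ['emotion', 'finding']]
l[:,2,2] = ['hair', 'failure']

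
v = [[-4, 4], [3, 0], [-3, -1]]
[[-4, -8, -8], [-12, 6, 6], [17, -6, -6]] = v@[[-4, 2, 2], [-5, 0, 0]]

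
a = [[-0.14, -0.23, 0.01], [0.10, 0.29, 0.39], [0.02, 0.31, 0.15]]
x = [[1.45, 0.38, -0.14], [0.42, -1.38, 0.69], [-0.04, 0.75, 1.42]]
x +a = [[1.31, 0.15, -0.13], [0.52, -1.09, 1.08], [-0.02, 1.06, 1.57]]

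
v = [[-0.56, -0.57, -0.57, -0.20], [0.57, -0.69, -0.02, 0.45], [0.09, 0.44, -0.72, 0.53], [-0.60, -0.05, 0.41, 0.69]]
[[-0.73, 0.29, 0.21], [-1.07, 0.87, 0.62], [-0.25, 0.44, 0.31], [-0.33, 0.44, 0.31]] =v @ [[-0.02, 0.1, 0.07], [1.06, -0.6, -0.43], [0.48, -0.32, -0.23], [-0.7, 0.87, 0.61]]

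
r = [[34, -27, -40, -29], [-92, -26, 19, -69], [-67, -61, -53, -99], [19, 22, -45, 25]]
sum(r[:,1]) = -92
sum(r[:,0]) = -106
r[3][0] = 19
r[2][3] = -99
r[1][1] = -26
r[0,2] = -40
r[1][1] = -26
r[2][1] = -61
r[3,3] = 25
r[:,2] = [-40, 19, -53, -45]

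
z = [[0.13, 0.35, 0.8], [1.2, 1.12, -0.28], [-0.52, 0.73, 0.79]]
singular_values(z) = [1.68, 1.4, 0.44]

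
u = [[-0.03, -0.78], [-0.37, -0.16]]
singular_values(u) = [0.8, 0.35]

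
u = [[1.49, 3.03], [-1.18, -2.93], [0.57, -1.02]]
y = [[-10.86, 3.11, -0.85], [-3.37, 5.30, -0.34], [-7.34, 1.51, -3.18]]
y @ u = [[-20.34,  -41.15], [-11.47,  -25.39], [-14.53,  -23.42]]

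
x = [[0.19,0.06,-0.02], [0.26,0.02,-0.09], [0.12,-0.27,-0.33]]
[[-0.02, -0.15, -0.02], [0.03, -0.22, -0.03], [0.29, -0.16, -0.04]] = x@[[0.07,-0.73,-0.02], [-0.69,-0.14,-0.13], [-0.3,0.32,0.21]]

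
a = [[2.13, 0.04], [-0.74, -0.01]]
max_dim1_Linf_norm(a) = 2.13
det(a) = 0.01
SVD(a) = [[-0.94, 0.33], [0.33, 0.94]] @ diag([2.2552575142255904, 0.0036802892563912184]) @ [[-1.0,  -0.02],[-0.02,  1.0]]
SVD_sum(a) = [[2.13,0.04], [-0.74,-0.01]] + [[-0.0, 0.0], [-0.00, 0.00]]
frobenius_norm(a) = 2.26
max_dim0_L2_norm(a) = 2.25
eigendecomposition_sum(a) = [[2.13,0.04], [-0.74,-0.01]] + [[-0.0, -0.00], [0.00, 0.0]]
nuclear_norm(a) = 2.26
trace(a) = 2.12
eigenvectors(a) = [[0.94, -0.02], [-0.33, 1.0]]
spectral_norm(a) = 2.26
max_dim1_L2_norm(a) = 2.13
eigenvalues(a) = [2.12, 0.0]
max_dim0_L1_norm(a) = 2.87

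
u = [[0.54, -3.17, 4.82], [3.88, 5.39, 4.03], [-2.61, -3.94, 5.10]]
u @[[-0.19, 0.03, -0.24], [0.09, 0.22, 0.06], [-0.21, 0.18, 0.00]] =[[-1.4, 0.19, -0.32],  [-1.10, 2.03, -0.61],  [-0.93, -0.03, 0.39]]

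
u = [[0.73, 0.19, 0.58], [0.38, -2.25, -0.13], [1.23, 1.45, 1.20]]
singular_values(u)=[2.9, 1.67, 0.01]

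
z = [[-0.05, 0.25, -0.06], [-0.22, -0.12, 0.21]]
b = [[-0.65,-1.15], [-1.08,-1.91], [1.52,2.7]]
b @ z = [[0.29, -0.02, -0.20], [0.47, -0.04, -0.34], [-0.67, 0.06, 0.48]]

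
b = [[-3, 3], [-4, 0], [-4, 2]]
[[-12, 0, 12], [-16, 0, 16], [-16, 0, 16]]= b @ [[4, 0, -4], [0, 0, 0]]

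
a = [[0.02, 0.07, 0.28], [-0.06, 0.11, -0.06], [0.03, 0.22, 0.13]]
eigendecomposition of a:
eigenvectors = [[(-0.92+0j),(-0.72+0j),(-0.72-0j)],[(-0.19+0j),0.25-0.36j,(0.25+0.36j)],[0.35+0.00j,(-0.44-0.31j),(-0.44+0.31j)]]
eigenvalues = [(-0.07+0j), (0.17+0.16j), (0.17-0.16j)]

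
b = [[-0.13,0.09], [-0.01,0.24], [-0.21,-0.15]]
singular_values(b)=[0.31, 0.23]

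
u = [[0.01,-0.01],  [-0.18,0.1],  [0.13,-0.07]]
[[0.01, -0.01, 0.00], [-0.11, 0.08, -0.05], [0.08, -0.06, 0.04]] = u@[[0.41, -0.39, 0.28], [-0.33, 0.12, -0.03]]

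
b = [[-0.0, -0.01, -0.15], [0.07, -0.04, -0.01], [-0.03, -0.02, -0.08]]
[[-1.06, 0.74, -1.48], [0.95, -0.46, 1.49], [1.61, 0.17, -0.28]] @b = [[0.1,0.01,0.27], [-0.08,-0.02,-0.26], [0.02,-0.02,-0.22]]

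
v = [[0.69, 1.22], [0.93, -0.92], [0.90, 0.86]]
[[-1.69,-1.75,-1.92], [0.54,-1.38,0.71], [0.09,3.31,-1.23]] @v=[[-4.52,-2.1], [-0.27,2.54], [2.03,-3.99]]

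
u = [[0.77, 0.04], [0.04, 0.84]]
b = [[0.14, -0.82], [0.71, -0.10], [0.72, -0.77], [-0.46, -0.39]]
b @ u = [[0.08, -0.68], [0.54, -0.06], [0.52, -0.62], [-0.37, -0.35]]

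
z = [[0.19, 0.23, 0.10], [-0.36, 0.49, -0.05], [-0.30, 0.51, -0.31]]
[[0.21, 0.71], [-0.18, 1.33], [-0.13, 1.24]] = z@ [[0.81, 0.03], [0.23, 2.8], [0.03, 0.58]]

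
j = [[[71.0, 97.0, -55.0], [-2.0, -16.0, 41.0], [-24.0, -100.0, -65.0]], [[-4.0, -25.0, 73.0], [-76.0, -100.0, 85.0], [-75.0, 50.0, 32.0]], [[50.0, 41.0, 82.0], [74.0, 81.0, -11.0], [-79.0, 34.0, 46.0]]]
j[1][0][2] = 73.0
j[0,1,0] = -2.0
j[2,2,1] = 34.0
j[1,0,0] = -4.0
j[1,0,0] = -4.0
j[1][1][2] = 85.0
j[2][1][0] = 74.0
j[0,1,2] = 41.0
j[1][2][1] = 50.0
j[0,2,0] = -24.0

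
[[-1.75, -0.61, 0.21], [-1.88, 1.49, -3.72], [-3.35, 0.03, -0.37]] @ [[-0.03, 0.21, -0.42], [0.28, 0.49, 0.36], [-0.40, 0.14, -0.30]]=[[-0.20,-0.64,0.45], [1.96,-0.19,2.44], [0.26,-0.74,1.53]]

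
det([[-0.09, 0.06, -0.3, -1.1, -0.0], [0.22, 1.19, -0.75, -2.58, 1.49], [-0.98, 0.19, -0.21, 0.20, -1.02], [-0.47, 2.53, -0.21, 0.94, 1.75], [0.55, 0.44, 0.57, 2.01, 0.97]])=-0.000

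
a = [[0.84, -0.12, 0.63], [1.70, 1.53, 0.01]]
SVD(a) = [[-0.27,-0.96], [-0.96,0.27]] @ diag([2.3624938285121213, 0.8755129412191119]) @ [[-0.79, -0.61, -0.08],[-0.4, 0.60, -0.69]]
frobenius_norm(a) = 2.52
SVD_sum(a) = [[0.5, 0.39, 0.05], [1.79, 1.39, 0.17]] + [[0.34, -0.51, 0.58], [-0.09, 0.14, -0.16]]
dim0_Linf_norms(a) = [1.7, 1.53, 0.63]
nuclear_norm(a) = 3.24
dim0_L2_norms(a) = [1.9, 1.53, 0.63]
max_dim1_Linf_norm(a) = 1.7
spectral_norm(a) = 2.36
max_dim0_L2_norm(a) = 1.9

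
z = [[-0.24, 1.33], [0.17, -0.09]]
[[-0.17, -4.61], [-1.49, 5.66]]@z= [[-0.74, 0.19],[1.32, -2.49]]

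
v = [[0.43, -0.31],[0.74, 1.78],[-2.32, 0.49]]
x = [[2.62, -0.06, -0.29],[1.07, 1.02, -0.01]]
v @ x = [[0.79, -0.34, -0.12], [3.84, 1.77, -0.23], [-5.55, 0.64, 0.67]]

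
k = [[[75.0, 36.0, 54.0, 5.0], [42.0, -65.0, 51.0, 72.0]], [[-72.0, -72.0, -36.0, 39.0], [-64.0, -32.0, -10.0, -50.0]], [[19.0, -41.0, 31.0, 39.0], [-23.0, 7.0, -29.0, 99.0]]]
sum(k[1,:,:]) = -297.0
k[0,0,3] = 5.0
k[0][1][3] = 72.0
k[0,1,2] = 51.0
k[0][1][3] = 72.0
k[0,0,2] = 54.0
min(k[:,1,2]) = -29.0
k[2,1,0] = -23.0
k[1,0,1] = -72.0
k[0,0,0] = 75.0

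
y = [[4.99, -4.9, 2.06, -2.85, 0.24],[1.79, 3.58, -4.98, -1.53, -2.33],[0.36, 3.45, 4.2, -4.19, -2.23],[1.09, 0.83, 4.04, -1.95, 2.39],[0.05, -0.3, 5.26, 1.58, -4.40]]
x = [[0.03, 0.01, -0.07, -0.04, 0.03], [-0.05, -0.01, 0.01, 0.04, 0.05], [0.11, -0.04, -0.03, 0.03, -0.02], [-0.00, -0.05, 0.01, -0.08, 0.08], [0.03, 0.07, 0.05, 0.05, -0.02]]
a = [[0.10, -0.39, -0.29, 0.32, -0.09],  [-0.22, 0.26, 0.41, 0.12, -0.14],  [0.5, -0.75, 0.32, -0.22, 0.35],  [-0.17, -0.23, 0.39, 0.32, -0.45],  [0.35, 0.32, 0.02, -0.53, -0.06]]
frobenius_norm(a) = 1.68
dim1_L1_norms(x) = [0.18, 0.16, 0.23, 0.22, 0.22]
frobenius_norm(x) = 0.24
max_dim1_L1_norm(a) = 2.14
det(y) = -4165.81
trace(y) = 6.42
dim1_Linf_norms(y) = [4.99, 4.98, 4.2, 4.04, 5.26]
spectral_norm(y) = 10.04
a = x @ y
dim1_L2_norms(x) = [0.09, 0.08, 0.13, 0.12, 0.11]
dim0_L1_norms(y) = [8.28, 13.06, 20.54, 12.1, 11.59]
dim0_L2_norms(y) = [5.42, 7.04, 9.52, 5.86, 5.96]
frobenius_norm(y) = 15.47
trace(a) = 0.94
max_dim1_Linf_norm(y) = 5.26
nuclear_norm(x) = 0.50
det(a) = -0.03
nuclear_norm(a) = 3.25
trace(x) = -0.11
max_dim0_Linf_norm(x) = 0.11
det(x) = 0.00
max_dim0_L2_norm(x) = 0.13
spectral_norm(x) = 0.16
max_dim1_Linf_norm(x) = 0.11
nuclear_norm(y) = 31.49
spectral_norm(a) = 1.10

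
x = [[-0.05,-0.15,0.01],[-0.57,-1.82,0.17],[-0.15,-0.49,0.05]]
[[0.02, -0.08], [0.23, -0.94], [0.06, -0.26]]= x @ [[-0.43, -0.72], [0.01, 0.75], [-0.01, 0.08]]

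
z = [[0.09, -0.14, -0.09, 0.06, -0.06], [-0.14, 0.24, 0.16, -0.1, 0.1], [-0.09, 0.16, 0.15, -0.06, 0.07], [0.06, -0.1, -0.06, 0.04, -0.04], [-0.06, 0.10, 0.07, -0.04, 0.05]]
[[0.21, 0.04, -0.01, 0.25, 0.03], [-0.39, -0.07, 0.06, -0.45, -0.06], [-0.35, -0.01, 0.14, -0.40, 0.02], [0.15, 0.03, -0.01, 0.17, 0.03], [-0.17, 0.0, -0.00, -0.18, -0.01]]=z @[[-0.18, 0.32, 1.39, 0.00, -0.32], [-1.63, -0.54, 0.37, -0.58, -0.97], [-1.82, 0.24, 2.65, -2.42, 1.01], [-2.00, 2.56, -1.29, 0.53, 1.29], [0.68, 3.21, -3.90, 1.32, 0.98]]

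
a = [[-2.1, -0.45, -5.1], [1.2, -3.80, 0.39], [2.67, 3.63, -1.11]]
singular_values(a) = [5.59, 5.47, 2.64]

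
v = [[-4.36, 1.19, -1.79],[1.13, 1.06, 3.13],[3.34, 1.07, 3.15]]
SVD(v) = [[-0.63, -0.71, 0.32], [0.42, -0.66, -0.63], [0.66, -0.26, 0.71]] @ diag([7.042853197292857, 2.839470110999141, 0.62115081109526]) @ [[0.77,0.06,0.64], [0.52,-0.64,-0.57], [0.38,0.77,-0.52]]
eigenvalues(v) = [4.03, -3.22, -0.96]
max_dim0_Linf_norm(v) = 4.36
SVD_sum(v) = [[-3.39, -0.25, -2.82],[2.25, 0.17, 1.87],[3.56, 0.26, 2.96]] + [[-1.04, 1.28, 1.14], [-0.97, 1.19, 1.06], [-0.38, 0.47, 0.42]] + [[0.08, 0.15, -0.1],  [-0.15, -0.3, 0.2],  [0.17, 0.34, -0.23]]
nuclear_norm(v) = 10.50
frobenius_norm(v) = 7.62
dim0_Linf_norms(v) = [4.36, 1.19, 3.15]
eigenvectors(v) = [[-0.05, 0.87, -0.52], [0.72, 0.12, -0.62], [0.70, -0.48, 0.59]]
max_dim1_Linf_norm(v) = 4.36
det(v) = 12.42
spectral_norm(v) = 7.04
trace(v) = -0.15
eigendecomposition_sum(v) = [[-0.08, -0.10, -0.18], [1.28, 1.49, 2.7], [1.24, 1.44, 2.62]] + [[-4.70, 1.87, -2.24], [-0.64, 0.25, -0.31], [2.57, -1.02, 1.23]] + [[0.42, -0.58, 0.62],[0.49, -0.68, 0.73],[-0.47, 0.65, -0.70]]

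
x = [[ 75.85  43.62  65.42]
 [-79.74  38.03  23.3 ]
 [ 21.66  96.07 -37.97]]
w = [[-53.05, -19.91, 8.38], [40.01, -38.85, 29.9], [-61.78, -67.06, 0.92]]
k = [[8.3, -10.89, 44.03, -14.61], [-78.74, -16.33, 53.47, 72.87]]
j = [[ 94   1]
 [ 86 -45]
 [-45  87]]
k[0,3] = -14.61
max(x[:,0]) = 75.85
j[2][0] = -45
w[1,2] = 29.9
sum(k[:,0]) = -70.44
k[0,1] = -10.89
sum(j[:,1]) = 43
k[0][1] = -10.89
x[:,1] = [43.62, 38.03, 96.07]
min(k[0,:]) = -14.61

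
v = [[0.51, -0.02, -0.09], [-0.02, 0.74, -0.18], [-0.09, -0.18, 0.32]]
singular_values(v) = [0.81, 0.54, 0.22]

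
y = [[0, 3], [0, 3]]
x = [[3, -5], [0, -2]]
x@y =[[0, -6], [0, -6]]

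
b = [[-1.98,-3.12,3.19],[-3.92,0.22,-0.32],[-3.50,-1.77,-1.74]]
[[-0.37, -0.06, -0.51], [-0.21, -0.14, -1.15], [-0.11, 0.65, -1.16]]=b@[[0.06, 0.04, 0.29],[0.01, -0.23, 0.03],[-0.07, -0.22, 0.05]]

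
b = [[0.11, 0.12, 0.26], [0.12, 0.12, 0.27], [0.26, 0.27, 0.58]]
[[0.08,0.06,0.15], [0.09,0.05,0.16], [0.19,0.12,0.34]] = b@[[0.19,  -0.10,  0.29], [-0.1,  0.64,  -0.04], [0.29,  -0.04,  0.48]]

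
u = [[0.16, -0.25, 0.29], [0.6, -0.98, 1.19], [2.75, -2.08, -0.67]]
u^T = [[0.16, 0.6, 2.75],[-0.25, -0.98, -2.08],[0.29, 1.19, -0.67]]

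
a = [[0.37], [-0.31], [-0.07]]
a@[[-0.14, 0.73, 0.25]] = [[-0.05,0.27,0.09], [0.04,-0.23,-0.08], [0.01,-0.05,-0.02]]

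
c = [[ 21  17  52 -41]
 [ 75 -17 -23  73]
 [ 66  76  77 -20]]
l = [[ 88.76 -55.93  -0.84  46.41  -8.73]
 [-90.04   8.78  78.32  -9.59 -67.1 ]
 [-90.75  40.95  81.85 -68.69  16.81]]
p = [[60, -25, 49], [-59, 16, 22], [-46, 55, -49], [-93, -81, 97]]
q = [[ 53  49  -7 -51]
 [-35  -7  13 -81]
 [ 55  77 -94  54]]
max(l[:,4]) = 16.81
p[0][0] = 60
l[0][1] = -55.93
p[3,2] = 97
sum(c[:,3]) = 12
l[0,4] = -8.73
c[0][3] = -41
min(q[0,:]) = -51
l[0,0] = 88.76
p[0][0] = 60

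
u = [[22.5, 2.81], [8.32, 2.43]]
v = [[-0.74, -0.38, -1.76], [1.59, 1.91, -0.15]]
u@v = [[-12.18, -3.18, -40.02], [-2.29, 1.48, -15.01]]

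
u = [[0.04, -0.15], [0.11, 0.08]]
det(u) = 0.020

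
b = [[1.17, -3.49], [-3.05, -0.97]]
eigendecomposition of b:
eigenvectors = [[0.83, 0.61], [-0.56, 0.79]]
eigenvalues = [3.53, -3.33]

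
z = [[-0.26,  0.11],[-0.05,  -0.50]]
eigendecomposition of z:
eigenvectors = [[0.97, -0.46], [-0.23, 0.89]]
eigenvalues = [-0.29, -0.47]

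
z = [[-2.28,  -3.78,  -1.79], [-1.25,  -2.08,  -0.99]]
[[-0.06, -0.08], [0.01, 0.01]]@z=[[0.24, 0.39, 0.19], [-0.04, -0.06, -0.03]]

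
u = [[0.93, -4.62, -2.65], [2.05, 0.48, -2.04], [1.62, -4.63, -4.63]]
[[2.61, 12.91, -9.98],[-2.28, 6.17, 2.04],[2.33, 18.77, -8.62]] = u @ [[-1.25, 0.5, -0.46], [-0.65, -1.10, 2.56], [-0.29, -2.78, -0.86]]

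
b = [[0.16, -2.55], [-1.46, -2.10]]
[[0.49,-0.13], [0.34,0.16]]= b @ [[0.04,-0.17], [-0.19,0.04]]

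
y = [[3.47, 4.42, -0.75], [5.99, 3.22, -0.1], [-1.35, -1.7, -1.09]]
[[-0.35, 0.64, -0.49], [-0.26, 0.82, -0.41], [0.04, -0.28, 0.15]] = y @ [[-0.01, 0.10, -0.02], [-0.06, 0.07, -0.09], [0.07, 0.02, 0.03]]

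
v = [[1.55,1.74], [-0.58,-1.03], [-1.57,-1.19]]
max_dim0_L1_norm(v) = 3.96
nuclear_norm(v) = 3.68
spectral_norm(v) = 3.24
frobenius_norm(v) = 3.27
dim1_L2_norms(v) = [2.33, 1.18, 1.97]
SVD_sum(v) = [[1.62, 1.67],[-0.8, -0.82],[-1.36, -1.40]] + [[-0.07, 0.07],[0.22, -0.21],[-0.21, 0.21]]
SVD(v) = [[-0.72, 0.23],[0.35, -0.69],[0.60, 0.68]] @ diag([3.243314703362781, 0.4350973855940755]) @ [[-0.70, -0.72], [-0.72, 0.7]]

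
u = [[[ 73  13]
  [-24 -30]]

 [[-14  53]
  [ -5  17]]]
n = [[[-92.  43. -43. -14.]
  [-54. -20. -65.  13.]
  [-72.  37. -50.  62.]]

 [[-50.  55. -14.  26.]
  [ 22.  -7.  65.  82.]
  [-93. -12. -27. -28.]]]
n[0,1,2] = -65.0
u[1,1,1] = 17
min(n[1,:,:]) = -93.0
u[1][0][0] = -14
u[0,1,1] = -30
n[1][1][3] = 82.0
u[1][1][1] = 17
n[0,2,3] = 62.0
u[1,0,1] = 53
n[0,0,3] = -14.0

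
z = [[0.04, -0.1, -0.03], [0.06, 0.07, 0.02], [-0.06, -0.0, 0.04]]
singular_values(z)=[0.13, 0.1, 0.03]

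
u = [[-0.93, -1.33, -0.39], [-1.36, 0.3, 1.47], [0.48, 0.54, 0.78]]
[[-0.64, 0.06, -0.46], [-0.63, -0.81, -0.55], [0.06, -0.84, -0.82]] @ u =[[0.29, 0.62, -0.02], [1.42, 0.30, -1.37], [0.69, -0.77, -1.90]]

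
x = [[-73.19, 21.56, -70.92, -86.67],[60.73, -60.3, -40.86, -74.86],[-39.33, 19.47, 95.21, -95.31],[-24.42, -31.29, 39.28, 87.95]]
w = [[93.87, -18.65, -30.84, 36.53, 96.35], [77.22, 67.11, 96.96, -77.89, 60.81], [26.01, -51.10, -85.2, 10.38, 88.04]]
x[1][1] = -60.3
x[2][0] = -39.33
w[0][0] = 93.87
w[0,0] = 93.87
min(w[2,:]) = -85.2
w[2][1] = -51.1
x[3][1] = -31.29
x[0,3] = -86.67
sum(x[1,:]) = -115.28999999999999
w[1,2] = 96.96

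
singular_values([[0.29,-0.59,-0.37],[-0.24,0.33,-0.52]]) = [0.78, 0.64]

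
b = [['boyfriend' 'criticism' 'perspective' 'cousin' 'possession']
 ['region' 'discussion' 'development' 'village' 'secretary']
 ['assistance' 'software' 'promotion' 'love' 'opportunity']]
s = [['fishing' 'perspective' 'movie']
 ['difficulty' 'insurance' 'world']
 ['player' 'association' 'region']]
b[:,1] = ['criticism', 'discussion', 'software']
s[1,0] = 'difficulty'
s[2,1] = 'association'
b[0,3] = 'cousin'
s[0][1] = 'perspective'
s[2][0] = 'player'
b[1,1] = 'discussion'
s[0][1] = 'perspective'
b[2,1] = 'software'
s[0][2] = 'movie'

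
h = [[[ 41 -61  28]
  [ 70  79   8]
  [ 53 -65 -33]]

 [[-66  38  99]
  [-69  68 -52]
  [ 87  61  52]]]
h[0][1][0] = 70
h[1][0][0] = -66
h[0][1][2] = 8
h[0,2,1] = -65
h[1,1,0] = -69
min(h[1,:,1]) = 38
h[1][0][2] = 99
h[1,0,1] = 38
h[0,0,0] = 41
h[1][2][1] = 61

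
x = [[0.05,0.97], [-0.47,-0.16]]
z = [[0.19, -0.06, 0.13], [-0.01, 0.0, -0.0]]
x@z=[[-0.00, -0.0, 0.01], [-0.09, 0.03, -0.06]]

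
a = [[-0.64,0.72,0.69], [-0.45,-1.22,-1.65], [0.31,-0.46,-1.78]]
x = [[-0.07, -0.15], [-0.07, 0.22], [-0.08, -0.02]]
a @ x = [[-0.06,0.24], [0.25,-0.17], [0.15,-0.11]]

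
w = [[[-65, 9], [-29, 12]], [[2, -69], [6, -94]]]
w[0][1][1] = 12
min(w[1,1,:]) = -94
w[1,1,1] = -94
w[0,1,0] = -29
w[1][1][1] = -94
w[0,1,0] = -29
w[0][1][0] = -29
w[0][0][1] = 9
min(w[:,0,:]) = -69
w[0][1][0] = -29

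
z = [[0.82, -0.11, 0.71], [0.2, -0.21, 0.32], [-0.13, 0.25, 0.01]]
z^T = [[0.82, 0.2, -0.13], [-0.11, -0.21, 0.25], [0.71, 0.32, 0.01]]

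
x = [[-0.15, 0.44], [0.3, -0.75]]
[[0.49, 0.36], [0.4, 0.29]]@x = [[0.03, -0.05], [0.03, -0.04]]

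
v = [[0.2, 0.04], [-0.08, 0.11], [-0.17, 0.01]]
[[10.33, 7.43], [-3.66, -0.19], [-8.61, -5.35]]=v @ [[50.89, 32.76],[3.75, 22.06]]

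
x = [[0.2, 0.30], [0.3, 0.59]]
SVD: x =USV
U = [[-0.48,-0.88], [-0.88,0.48]]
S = [0.75, 0.04]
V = [[-0.48, -0.88], [-0.88, 0.48]]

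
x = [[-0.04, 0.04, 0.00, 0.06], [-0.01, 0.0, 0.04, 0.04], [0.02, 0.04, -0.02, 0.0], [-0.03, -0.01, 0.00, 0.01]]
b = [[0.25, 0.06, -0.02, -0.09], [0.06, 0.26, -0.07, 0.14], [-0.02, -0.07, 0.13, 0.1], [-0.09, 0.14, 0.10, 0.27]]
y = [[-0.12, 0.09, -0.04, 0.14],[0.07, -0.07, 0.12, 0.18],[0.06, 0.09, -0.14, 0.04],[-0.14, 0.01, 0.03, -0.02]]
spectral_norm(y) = 0.25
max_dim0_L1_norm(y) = 0.39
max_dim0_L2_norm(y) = 0.23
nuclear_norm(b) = 0.93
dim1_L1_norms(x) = [0.14, 0.09, 0.08, 0.05]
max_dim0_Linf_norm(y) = 0.18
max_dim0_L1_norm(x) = 0.11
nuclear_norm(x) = 0.19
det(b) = -0.00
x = y @ b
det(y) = 0.00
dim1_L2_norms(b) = [0.27, 0.31, 0.18, 0.33]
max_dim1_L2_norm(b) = 0.33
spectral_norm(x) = 0.09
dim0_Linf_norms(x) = [0.04, 0.04, 0.04, 0.06]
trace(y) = -0.35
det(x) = -0.00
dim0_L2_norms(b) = [0.27, 0.31, 0.18, 0.33]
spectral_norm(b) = 0.42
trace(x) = -0.05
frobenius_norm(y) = 0.39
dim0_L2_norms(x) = [0.05, 0.06, 0.04, 0.07]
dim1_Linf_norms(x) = [0.06, 0.04, 0.04, 0.03]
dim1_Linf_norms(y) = [0.14, 0.18, 0.14, 0.14]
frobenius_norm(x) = 0.12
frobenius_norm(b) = 0.56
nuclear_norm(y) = 0.68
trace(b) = 0.91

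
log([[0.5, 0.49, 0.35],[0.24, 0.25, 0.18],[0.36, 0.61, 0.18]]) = [[-2.16-0.14j, (3.09+1.58j), 0.81-0.82j], [0.89-0.10j, (-2.27+1.08j), 0.32-0.56j], [(1.71+0.38j), (-0.63-4.26j), (-1.75+2.2j)]]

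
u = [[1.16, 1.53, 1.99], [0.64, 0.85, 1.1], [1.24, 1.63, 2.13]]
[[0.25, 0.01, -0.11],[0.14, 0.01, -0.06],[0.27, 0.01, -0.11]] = u@[[-0.01, -0.07, 0.01], [0.07, 0.02, -0.09], [0.08, 0.03, 0.01]]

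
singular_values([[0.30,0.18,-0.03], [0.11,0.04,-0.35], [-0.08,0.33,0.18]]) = [0.45, 0.4, 0.2]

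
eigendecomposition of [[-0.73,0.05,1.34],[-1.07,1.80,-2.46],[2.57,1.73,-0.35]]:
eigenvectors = [[-0.67+0.00j,(0.08+0.24j),(0.08-0.24j)], [(0.26+0j),-0.81+0.00j,-0.81-0.00j], [0.70+0.00j,-0.16+0.50j,(-0.16-0.5j)]]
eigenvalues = [(-2.16+0j), (1.44+1.82j), (1.44-1.82j)]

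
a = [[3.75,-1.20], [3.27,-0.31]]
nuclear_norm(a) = 5.64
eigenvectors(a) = [[0.60, 0.44], [0.8, 0.90]]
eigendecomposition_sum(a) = [[6.03, -2.93], [7.97, -3.87]] + [[-2.28, 1.73], [-4.70, 3.56]]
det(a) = 2.76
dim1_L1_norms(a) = [4.95, 3.58]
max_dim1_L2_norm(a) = 3.94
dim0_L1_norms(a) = [7.02, 1.51]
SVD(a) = [[-0.77,-0.64],[-0.64,0.77]] @ diag([5.098840678203477, 0.5415937022321288]) @ [[-0.98, 0.22], [0.22, 0.98]]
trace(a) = 3.44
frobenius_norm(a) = 5.13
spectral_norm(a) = 5.10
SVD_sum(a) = [[3.83, -0.86],[3.18, -0.72]] + [[-0.08, -0.34], [0.09, 0.41]]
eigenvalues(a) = [2.16, 1.28]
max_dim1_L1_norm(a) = 4.95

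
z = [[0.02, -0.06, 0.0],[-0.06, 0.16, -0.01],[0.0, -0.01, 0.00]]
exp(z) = [[1.02, -0.07, 0.0], [-0.07, 1.18, -0.01], [0.00, -0.01, 1.00]]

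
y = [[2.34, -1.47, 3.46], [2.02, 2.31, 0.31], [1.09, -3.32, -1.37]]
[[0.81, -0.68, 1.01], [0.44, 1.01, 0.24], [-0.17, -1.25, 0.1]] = y@[[0.15, 0.04, 0.15], [0.04, 0.41, -0.05], [0.15, -0.05, 0.17]]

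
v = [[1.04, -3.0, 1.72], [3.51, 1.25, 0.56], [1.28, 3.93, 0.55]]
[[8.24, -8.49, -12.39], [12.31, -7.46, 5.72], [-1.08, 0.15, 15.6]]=v @ [[4.13, -2.19, 0.31], [-1.56, 1.01, 3.94], [-0.43, -1.85, -0.52]]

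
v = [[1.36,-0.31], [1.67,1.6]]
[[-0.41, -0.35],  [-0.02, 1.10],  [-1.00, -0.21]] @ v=[[-1.14, -0.43], [1.81, 1.77], [-1.71, -0.03]]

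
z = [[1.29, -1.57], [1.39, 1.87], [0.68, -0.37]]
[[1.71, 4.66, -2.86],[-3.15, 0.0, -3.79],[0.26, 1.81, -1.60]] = z @ [[-0.38, 1.9, -2.46], [-1.40, -1.41, -0.20]]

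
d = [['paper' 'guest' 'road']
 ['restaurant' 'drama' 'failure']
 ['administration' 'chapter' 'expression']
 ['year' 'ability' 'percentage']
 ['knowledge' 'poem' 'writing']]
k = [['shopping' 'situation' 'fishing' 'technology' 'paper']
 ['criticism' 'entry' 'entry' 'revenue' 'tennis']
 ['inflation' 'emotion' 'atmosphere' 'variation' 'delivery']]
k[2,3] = 'variation'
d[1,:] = ['restaurant', 'drama', 'failure']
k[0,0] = 'shopping'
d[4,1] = 'poem'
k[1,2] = 'entry'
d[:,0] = ['paper', 'restaurant', 'administration', 'year', 'knowledge']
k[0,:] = ['shopping', 'situation', 'fishing', 'technology', 'paper']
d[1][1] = 'drama'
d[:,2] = ['road', 'failure', 'expression', 'percentage', 'writing']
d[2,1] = 'chapter'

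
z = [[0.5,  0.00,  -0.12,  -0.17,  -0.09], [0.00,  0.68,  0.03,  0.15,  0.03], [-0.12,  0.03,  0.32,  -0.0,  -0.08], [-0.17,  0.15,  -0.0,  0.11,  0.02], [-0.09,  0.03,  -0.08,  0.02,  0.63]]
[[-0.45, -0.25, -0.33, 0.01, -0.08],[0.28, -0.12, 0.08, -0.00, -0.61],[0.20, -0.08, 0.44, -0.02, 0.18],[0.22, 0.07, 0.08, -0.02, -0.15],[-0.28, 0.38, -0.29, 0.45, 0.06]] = z @ [[-0.89, -0.28, -0.48, 0.48, -0.27],  [0.37, -0.30, 0.1, -0.20, -0.75],  [0.1, -0.18, 1.09, 0.35, 0.59],  [0.26, 0.48, -0.06, 0.66, -0.82],  [-0.59, 0.54, -0.39, 0.82, 0.19]]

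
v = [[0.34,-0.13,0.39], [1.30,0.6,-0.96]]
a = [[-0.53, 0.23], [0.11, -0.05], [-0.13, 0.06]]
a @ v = [[0.12, 0.21, -0.43], [-0.03, -0.04, 0.09], [0.03, 0.05, -0.11]]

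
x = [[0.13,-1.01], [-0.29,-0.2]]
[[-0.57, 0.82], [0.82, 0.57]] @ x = [[-0.31, 0.41],[-0.06, -0.94]]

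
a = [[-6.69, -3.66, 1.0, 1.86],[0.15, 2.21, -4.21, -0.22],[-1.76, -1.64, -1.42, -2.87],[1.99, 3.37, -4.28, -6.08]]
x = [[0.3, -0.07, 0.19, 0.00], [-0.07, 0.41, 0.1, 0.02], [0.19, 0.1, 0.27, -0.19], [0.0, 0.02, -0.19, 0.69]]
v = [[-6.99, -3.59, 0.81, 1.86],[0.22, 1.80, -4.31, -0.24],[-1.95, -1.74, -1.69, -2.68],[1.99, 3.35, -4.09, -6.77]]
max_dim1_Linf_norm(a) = 6.69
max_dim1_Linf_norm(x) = 0.69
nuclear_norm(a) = 21.82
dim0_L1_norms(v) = [11.15, 10.48, 10.9, 11.55]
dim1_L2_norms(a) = [7.91, 4.76, 4.01, 8.4]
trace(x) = 1.67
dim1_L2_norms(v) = [8.12, 4.68, 4.11, 8.82]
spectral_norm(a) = 10.83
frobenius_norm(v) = 13.51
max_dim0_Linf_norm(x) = 0.69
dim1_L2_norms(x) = [0.36, 0.43, 0.39, 0.72]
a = v + x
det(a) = -253.70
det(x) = 0.00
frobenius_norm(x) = 0.99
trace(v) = -13.65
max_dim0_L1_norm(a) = 11.03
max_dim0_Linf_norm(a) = 6.69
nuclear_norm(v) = 22.69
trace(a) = -11.98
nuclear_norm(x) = 1.67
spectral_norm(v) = 11.03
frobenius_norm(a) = 13.11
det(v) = -347.18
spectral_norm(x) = 0.77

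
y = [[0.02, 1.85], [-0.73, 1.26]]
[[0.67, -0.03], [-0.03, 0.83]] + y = [[0.69, 1.82],  [-0.76, 2.09]]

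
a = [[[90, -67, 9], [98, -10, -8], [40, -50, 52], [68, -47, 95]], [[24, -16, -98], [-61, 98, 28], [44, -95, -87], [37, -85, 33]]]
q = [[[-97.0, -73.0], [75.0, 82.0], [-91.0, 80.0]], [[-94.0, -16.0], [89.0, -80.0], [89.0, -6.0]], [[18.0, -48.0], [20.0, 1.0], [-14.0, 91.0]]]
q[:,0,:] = [[-97.0, -73.0], [-94.0, -16.0], [18.0, -48.0]]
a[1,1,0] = -61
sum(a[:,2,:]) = -96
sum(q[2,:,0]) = 24.0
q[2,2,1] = 91.0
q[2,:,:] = [[18.0, -48.0], [20.0, 1.0], [-14.0, 91.0]]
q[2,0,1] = -48.0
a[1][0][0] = 24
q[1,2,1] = -6.0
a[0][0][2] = 9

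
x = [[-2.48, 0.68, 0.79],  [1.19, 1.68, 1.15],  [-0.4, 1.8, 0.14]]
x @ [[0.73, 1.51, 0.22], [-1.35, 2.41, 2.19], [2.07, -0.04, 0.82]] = [[-1.09,-2.14,1.59], [0.98,5.8,4.88], [-2.43,3.73,3.97]]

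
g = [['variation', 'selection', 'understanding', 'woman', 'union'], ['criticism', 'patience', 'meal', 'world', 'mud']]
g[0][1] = 'selection'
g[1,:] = ['criticism', 'patience', 'meal', 'world', 'mud']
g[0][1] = 'selection'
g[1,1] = 'patience'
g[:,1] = ['selection', 'patience']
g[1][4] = 'mud'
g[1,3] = 'world'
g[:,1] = ['selection', 'patience']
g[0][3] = 'woman'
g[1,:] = ['criticism', 'patience', 'meal', 'world', 'mud']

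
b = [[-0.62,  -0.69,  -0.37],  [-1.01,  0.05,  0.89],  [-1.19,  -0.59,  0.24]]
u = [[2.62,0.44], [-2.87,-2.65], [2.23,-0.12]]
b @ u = [[-0.47, 1.60], [-0.81, -0.68], [-0.89, 1.01]]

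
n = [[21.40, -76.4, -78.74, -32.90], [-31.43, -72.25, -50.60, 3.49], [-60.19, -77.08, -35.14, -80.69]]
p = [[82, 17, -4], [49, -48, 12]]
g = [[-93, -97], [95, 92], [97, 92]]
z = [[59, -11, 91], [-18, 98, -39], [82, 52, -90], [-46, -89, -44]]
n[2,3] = -80.69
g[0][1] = -97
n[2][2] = -35.14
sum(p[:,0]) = 131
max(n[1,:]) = 3.49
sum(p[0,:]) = 95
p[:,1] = [17, -48]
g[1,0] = 95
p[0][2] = -4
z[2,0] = 82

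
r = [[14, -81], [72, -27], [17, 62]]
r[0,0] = 14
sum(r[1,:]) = 45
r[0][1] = -81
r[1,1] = -27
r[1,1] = -27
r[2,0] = 17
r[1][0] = 72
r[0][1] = -81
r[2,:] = [17, 62]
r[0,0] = 14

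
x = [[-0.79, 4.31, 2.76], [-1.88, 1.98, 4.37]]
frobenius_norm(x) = 7.31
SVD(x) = [[-0.71, -0.7], [-0.70, 0.71]] @ diag([6.983219233282567, 2.1457281141636813]) @ [[0.27, -0.64, -0.72], [-0.36, -0.76, 0.54]]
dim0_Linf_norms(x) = [1.88, 4.31, 4.37]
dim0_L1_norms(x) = [2.67, 6.29, 7.13]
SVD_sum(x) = [[-1.34,3.16,3.57], [-1.33,3.14,3.55]] + [[0.55, 1.15, -0.81], [-0.55, -1.16, 0.82]]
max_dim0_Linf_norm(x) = 4.37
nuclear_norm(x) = 9.13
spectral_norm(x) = 6.98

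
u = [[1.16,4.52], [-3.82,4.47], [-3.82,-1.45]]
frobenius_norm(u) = 8.55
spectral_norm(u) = 6.72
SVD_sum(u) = [[-1.46, 3.40], [-2.21, 5.16], [-0.07, 0.16]] + [[2.62,1.12], [-1.61,-0.69], [-3.75,-1.61]]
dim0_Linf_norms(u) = [3.82, 4.52]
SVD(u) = [[-0.55, 0.54], [-0.83, -0.33], [-0.03, -0.77]] @ diag([6.723946149732564, 5.275675139306497]) @ [[0.39, -0.92], [0.92, 0.39]]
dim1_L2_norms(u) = [4.67, 5.88, 4.09]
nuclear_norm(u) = 12.00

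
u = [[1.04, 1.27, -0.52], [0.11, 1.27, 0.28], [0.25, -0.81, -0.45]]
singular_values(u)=[2.09, 1.1, 0.0]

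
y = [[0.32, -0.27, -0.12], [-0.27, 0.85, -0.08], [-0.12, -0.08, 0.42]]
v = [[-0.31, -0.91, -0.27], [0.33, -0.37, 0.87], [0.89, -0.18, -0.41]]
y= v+[[0.63, 0.64, 0.15], [-0.6, 1.22, -0.95], [-1.01, 0.1, 0.83]]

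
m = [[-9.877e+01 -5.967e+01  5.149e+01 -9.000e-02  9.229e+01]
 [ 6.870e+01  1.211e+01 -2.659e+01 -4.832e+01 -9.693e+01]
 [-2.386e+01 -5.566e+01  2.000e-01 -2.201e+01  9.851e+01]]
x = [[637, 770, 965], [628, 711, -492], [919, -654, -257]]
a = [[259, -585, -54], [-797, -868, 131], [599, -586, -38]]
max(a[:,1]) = -585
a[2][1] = -586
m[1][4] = -96.93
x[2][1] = -654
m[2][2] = 0.2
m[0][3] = -0.09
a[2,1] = -586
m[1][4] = -96.93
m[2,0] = -23.86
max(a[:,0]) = 599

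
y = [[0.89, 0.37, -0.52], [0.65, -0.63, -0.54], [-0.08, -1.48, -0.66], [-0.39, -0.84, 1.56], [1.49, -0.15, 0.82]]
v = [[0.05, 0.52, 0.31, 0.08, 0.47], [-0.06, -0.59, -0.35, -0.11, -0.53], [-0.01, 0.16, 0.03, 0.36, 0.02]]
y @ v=[[0.03,0.16,0.13,-0.16,0.21], [0.08,0.62,0.41,-0.07,0.63], [0.09,0.73,0.47,-0.08,0.73], [0.02,0.54,0.22,0.62,0.29], [0.08,0.99,0.54,0.43,0.80]]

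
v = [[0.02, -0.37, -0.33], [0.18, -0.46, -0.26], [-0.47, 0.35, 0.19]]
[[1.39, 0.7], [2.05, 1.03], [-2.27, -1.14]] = v@[[2.12, 1.07], [-3.63, -1.83], [-0.01, -0.00]]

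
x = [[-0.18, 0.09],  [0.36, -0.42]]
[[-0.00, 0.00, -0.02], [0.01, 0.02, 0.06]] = x@ [[0.00,  -0.08,  0.11], [-0.03,  -0.12,  -0.05]]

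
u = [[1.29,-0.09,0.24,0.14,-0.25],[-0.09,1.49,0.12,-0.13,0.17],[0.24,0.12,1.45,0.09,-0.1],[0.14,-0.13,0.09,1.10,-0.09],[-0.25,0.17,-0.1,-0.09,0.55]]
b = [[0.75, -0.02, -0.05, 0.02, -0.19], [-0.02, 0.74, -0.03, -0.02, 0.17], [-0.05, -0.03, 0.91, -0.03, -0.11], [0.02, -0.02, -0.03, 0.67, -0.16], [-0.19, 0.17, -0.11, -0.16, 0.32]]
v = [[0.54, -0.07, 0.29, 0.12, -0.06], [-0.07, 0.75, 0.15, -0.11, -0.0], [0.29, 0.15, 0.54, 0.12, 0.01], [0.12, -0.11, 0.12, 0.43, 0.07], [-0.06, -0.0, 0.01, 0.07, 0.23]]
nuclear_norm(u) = 5.88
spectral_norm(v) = 0.90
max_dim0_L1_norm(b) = 1.13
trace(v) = 2.49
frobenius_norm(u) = 2.82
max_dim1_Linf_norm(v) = 0.75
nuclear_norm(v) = 2.49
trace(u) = 5.88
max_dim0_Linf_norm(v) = 0.75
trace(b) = 3.39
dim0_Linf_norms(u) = [1.29, 1.49, 1.45, 1.1, 0.55]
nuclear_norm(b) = 3.39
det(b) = 0.06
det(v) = 0.01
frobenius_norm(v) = 1.31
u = v + b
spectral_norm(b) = 0.96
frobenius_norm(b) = 1.64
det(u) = 1.37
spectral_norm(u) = 1.73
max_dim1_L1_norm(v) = 1.11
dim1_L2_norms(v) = [0.63, 0.78, 0.64, 0.48, 0.25]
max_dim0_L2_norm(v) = 0.78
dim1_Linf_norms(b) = [0.75, 0.74, 0.91, 0.67, 0.32]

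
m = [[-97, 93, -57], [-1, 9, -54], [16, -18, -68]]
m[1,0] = -1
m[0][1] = 93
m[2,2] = -68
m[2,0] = 16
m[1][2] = -54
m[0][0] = -97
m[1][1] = 9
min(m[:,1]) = -18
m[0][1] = 93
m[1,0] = -1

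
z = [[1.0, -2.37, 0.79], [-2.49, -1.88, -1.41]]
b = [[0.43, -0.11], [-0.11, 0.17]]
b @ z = [[0.7, -0.81, 0.49], [-0.53, -0.06, -0.33]]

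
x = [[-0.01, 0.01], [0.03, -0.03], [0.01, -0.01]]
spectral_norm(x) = 0.05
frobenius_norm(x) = 0.05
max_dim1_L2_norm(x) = 0.04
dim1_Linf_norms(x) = [0.01, 0.03, 0.01]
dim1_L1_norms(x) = [0.02, 0.06, 0.02]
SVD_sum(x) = [[-0.01, 0.01], [0.03, -0.03], [0.01, -0.01]] + [[0.0, 0.00], [0.00, 0.0], [0.0, 0.00]]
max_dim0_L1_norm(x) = 0.05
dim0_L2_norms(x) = [0.03, 0.03]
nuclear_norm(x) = 0.05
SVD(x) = [[-0.3, -0.93], [0.90, -0.22], [0.3, -0.28]] @ diag([0.0469041575982343, 7.469853705026428e-19]) @ [[0.71, -0.71], [-0.71, -0.71]]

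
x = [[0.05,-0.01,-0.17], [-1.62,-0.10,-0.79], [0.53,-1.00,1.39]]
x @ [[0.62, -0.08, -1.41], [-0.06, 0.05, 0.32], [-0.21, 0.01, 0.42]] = [[0.07,-0.01,-0.15], [-0.83,0.12,1.92], [0.1,-0.08,-0.48]]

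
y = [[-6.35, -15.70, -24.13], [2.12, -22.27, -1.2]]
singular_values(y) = [33.08, 16.64]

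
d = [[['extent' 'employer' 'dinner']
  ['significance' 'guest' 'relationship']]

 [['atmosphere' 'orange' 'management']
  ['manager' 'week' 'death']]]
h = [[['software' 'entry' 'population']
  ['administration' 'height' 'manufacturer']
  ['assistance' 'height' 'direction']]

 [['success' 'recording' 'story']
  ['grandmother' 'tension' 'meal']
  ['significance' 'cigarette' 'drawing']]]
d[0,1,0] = 'significance'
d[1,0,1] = 'orange'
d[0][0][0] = 'extent'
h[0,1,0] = 'administration'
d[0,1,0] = 'significance'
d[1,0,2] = 'management'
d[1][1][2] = 'death'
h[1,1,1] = 'tension'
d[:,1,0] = ['significance', 'manager']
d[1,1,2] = 'death'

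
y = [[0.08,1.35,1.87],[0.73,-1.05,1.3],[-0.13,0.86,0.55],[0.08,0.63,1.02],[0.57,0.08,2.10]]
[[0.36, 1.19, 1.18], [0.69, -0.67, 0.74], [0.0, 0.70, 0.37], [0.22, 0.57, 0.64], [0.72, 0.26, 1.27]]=y @ [[0.81,0.05,0.12], [0.05,0.77,0.08], [0.12,0.08,0.57]]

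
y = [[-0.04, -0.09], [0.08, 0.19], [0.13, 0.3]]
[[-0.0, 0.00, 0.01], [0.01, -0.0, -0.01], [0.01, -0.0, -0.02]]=y@ [[0.03, -0.01, -0.05], [0.03, -0.01, -0.05]]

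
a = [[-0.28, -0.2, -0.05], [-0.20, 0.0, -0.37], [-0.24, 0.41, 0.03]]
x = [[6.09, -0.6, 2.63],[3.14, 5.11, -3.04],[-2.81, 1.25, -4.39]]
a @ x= [[-2.19, -0.92, 0.09], [-0.18, -0.34, 1.10], [-0.26, 2.28, -2.01]]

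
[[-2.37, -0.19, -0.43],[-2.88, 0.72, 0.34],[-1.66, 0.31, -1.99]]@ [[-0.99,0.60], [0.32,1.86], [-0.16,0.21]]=[[2.35, -1.87],[3.03, -0.32],[2.06, -0.84]]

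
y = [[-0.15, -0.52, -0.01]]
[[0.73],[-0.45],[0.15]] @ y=[[-0.11, -0.38, -0.01], [0.07, 0.23, 0.0], [-0.02, -0.08, -0.00]]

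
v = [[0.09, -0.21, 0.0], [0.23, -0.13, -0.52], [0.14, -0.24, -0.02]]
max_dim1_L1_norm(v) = 0.88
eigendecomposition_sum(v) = [[0.14, -0.12, -0.21], [0.27, -0.22, -0.4], [0.15, -0.13, -0.23]] + [[-0.05, 0.0, 0.05], [-0.03, 0.0, 0.03], [-0.02, 0.00, 0.02]] + [[0.0, -0.1, 0.16],[-0.0, 0.09, -0.15],[0.0, -0.11, 0.19]]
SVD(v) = [[-0.20, 0.62, -0.76],[-0.94, -0.34, -0.03],[-0.28, 0.71, 0.65]] @ diag([0.6099074430575424, 0.3125842613555103, 0.01743532207447989]) @ [[-0.45, 0.38, 0.81], [0.25, -0.82, 0.52], [0.86, 0.43, 0.27]]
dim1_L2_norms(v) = [0.23, 0.58, 0.28]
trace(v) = -0.06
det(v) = 0.00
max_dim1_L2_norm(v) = 0.58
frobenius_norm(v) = 0.69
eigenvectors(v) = [[-0.42, -0.82, 0.55], [-0.79, -0.5, -0.52], [-0.45, -0.27, 0.66]]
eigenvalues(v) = [-0.31, -0.04, 0.29]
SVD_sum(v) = [[0.05, -0.05, -0.1], [0.26, -0.22, -0.47], [0.08, -0.06, -0.14]] + [[0.05, -0.16, 0.1], [-0.03, 0.09, -0.05], [0.05, -0.18, 0.11]] + [[-0.01, -0.01, -0.00], [-0.00, -0.0, -0.0], [0.01, 0.00, 0.0]]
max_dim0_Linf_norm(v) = 0.52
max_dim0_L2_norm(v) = 0.52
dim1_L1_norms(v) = [0.3, 0.88, 0.4]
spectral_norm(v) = 0.61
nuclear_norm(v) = 0.94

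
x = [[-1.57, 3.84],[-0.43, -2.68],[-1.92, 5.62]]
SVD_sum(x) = [[-1.19,3.95], [0.71,-2.34], [-1.71,5.68]] + [[-0.38, -0.11], [-1.14, -0.34], [-0.21, -0.06]]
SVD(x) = [[0.54,0.31], [-0.32,0.94], [0.78,0.17]] @ diag([7.63159253103969, 1.267830998271931]) @ [[-0.29, 0.96], [-0.96, -0.29]]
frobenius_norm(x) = 7.74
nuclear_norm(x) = 8.90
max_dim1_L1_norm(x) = 7.54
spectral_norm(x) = 7.63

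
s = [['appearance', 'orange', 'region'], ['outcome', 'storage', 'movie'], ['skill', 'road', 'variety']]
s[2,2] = 'variety'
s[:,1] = ['orange', 'storage', 'road']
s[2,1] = 'road'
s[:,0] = ['appearance', 'outcome', 'skill']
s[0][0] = 'appearance'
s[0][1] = 'orange'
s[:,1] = ['orange', 'storage', 'road']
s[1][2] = 'movie'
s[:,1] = ['orange', 'storage', 'road']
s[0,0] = 'appearance'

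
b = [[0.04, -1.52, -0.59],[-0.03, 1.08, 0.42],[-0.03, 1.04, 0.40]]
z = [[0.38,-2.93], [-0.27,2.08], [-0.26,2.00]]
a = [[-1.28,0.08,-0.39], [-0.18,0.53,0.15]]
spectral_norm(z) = 4.15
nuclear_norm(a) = 1.90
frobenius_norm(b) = 2.29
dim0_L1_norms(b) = [0.1, 3.64, 1.41]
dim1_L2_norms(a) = [1.34, 0.58]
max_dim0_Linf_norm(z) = 2.93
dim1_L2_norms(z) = [2.95, 2.1, 2.02]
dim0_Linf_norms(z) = [0.38, 2.93]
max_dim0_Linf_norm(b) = 1.52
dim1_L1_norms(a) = [1.75, 0.86]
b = z @ a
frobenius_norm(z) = 4.15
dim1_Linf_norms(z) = [2.93, 2.08, 2.0]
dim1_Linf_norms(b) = [1.52, 1.08, 1.04]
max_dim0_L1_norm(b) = 3.64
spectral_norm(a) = 1.35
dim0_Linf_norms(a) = [1.28, 0.53, 0.39]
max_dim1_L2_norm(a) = 1.34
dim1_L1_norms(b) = [2.15, 1.53, 1.47]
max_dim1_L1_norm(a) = 1.75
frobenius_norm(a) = 1.46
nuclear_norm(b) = 2.30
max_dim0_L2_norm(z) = 4.11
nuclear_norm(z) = 4.15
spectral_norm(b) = 2.29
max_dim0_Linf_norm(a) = 1.28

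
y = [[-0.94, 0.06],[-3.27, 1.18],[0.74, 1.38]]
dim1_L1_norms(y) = [1.0, 4.45, 2.12]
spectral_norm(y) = 3.60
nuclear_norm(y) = 5.16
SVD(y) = [[-0.25,  0.14],[-0.96,  -0.12],[0.09,  -0.98]] @ diag([3.6039520155263345, 1.5607786101121686]) @ [[0.96, -0.29], [-0.29, -0.96]]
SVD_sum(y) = [[-0.88, 0.26], [-3.33, 0.99], [0.30, -0.09]] + [[-0.06,-0.20], [0.06,0.19], [0.44,1.47]]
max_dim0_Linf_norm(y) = 3.27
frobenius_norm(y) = 3.93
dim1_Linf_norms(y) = [0.94, 3.27, 1.38]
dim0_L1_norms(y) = [4.95, 2.62]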